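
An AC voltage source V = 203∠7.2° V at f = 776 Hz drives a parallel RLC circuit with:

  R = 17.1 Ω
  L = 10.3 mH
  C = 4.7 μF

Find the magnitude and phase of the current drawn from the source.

Step 1 — Angular frequency: ω = 2π·f = 2π·776 = 4876 rad/s.
Step 2 — Component impedances:
  R: Z = R = 17.1 Ω
  L: Z = jωL = j·4876·0.0103 = 0 + j50.22 Ω
  C: Z = 1/(jωC) = -j/(ω·C) = 0 - j43.64 Ω
Step 3 — Parallel combination: 1/Z_total = 1/R + 1/L + 1/C; Z_total = 17.06 - j0.876 Ω = 17.08∠-2.9° Ω.
Step 4 — Source phasor: V = 203∠7.2° V = 201.4 + j25.44 V.
Step 5 — Ohm's law: I = V / Z_total = (201.4 + j25.44) / (17.06 - j0.876) = 11.7 + j2.093 A.
Step 6 — Convert to polar: |I| = 11.89 A, ∠I = 10.1°.

I = 11.89∠10.1° A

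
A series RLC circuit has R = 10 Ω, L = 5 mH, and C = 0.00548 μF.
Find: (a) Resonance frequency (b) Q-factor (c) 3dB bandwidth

Step 1 — Resonance condition Im(Z)=0 gives ω₀ = 1/√(LC).
Step 2 — ω₀ = 1/√(0.005·5.48e-09) = 1.91e+05 rad/s.
Step 3 — f₀ = ω₀/(2π) = 3.04e+04 Hz.
Step 4 — Series Q: Q = ω₀L/R = 1.91e+05·0.005/10 = 95.52.
Step 5 — 3dB bandwidth: Δω = ω₀/Q = 2000 rad/s; BW = Δω/(2π) = 318.3 Hz.

(a) f₀ = 3.04e+04 Hz  (b) Q = 95.52  (c) BW = 318.3 Hz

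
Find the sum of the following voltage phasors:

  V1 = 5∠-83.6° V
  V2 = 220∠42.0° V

Step 1 — Convert each phasor to rectangular form:
  V1 = 5·(cos(-83.6°) + j·sin(-83.6°)) = 0.5573 - j4.969 V
  V2 = 220·(cos(42.0°) + j·sin(42.0°)) = 163.5 + j147.2 V
Step 2 — Sum components: V_total = 164 + j142.2 V.
Step 3 — Convert to polar: |V_total| = 217.1 V, ∠V_total = 40.9°.

V_total = 217.1∠40.9° V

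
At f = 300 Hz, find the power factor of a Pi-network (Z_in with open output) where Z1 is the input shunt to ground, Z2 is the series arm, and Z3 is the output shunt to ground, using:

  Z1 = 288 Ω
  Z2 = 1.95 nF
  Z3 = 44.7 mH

Step 1 — Angular frequency: ω = 2π·f = 2π·300 = 1885 rad/s.
Step 2 — Component impedances:
  Z1: Z = R = 288 Ω
  Z2: Z = 1/(jωC) = -j/(ω·C) = 0 - j2.721e+05 Ω
  Z3: Z = jωL = j·1885·0.0447 = 0 + j84.26 Ω
Step 3 — With open output, the series arm Z2 and the output shunt Z3 appear in series to ground: Z2 + Z3 = 0 - j2.72e+05 Ω.
Step 4 — Parallel with input shunt Z1: Z_in = Z1 || (Z2 + Z3) = 288 - j0.305 Ω = 288∠-0.1° Ω.
Step 5 — Power factor: PF = cos(φ) = Re(Z)/|Z| = 288/288 = 1.
Step 6 — Type: Im(Z) = -0.305 ⇒ leading (phase φ = -0.1°).

PF = 1 (leading, φ = -0.1°)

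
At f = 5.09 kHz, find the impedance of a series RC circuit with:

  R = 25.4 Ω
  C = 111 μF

Step 1 — Angular frequency: ω = 2π·f = 2π·5090 = 3.198e+04 rad/s.
Step 2 — Component impedances:
  R: Z = R = 25.4 Ω
  C: Z = 1/(jωC) = -j/(ω·C) = 0 - j0.2817 Ω
Step 3 — Series combination: Z_total = R + C = 25.4 - j0.2817 Ω = 25.4∠-0.6° Ω.

Z = 25.4 - j0.2817 Ω = 25.4∠-0.6° Ω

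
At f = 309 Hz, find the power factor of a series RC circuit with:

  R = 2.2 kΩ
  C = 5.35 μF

Step 1 — Angular frequency: ω = 2π·f = 2π·309 = 1942 rad/s.
Step 2 — Component impedances:
  R: Z = R = 2200 Ω
  C: Z = 1/(jωC) = -j/(ω·C) = 0 - j96.27 Ω
Step 3 — Series combination: Z_total = R + C = 2200 - j96.27 Ω = 2202∠-2.5° Ω.
Step 4 — Power factor: PF = cos(φ) = Re(Z)/|Z| = 2200/2202.1 = 0.999.
Step 5 — Type: Im(Z) = -96.27 ⇒ leading (phase φ = -2.5°).

PF = 0.999 (leading, φ = -2.5°)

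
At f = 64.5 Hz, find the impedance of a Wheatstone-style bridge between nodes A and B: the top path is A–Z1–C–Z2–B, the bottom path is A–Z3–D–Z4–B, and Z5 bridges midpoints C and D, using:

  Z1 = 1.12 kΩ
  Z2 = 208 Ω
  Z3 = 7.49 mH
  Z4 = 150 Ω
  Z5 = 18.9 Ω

Step 1 — Angular frequency: ω = 2π·f = 2π·64.5 = 405.3 rad/s.
Step 2 — Component impedances:
  Z1: Z = R = 1120 Ω
  Z2: Z = R = 208 Ω
  Z3: Z = jωL = j·405.3·0.00749 = 0 + j3.035 Ω
  Z4: Z = R = 150 Ω
  Z5: Z = R = 18.9 Ω
Step 3 — Bridge requires nodal analysis (the Z5 bridge couples midpoints C and D, so the two paths cannot be reduced to a simple series/parallel combination). Setting node B to ground and injecting 1 A at node A, the 3-node admittance system at A, C, D solves to V_A = Z_AB = 90.26 + j2.995 Ω = 90.31∠1.9° Ω.

Z = 90.26 + j2.995 Ω = 90.31∠1.9° Ω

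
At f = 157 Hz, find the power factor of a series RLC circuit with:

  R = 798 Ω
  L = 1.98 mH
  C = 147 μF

Step 1 — Angular frequency: ω = 2π·f = 2π·157 = 986.5 rad/s.
Step 2 — Component impedances:
  R: Z = R = 798 Ω
  L: Z = jωL = j·986.5·0.00198 = 0 + j1.953 Ω
  C: Z = 1/(jωC) = -j/(ω·C) = 0 - j6.896 Ω
Step 3 — Series combination: Z_total = R + L + C = 798 - j4.943 Ω = 798∠-0.4° Ω.
Step 4 — Power factor: PF = cos(φ) = Re(Z)/|Z| = 798/798 = 1.
Step 5 — Type: Im(Z) = -4.943 ⇒ leading (phase φ = -0.4°).

PF = 1 (leading, φ = -0.4°)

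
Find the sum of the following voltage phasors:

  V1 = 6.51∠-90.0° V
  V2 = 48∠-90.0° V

Step 1 — Convert each phasor to rectangular form:
  V1 = 6.51·(cos(-90.0°) + j·sin(-90.0°)) = 0 - j6.51 V
  V2 = 48·(cos(-90.0°) + j·sin(-90.0°)) = 0 - j48 V
Step 2 — Sum components: V_total = 0 - j54.51 V.
Step 3 — Convert to polar: |V_total| = 54.51 V, ∠V_total = -90.0°.

V_total = 54.51∠-90.0° V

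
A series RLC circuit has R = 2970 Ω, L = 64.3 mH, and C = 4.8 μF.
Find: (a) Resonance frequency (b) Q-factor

Step 1 — Resonance condition Im(Z)=0 gives ω₀ = 1/√(LC).
Step 2 — ω₀ = 1/√(0.0643·4.8e-06) = 1800 rad/s.
Step 3 — f₀ = ω₀/(2π) = 286.5 Hz.
Step 4 — Series Q: Q = ω₀L/R = 1800·0.0643/2970 = 0.03897.

(a) f₀ = 286.5 Hz  (b) Q = 0.03897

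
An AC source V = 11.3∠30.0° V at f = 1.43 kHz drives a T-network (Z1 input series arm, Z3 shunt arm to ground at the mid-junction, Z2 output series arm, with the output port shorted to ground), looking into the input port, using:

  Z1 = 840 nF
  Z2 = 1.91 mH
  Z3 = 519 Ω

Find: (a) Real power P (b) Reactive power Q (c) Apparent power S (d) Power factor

Step 1 — Angular frequency: ω = 2π·f = 2π·1430 = 8985 rad/s.
Step 2 — Component impedances:
  Z1: Z = 1/(jωC) = -j/(ω·C) = 0 - j132.5 Ω
  Z2: Z = jωL = j·8985·0.00191 = 0 + j17.16 Ω
  Z3: Z = R = 519 Ω
Step 3 — With the output port shorted to ground, the output series arm Z2 runs from the junction to ground; the shunt arm Z3 also runs from the junction to ground. They appear in parallel: Z3 || Z2 = 0.5668 + j17.14 Ω.
Step 4 — Series with input arm Z1: Z_in = Z1 + (Z3 || Z2) = 0.5668 - j115.4 Ω = 115.4∠-89.7° Ω.
Step 5 — Source phasor: V = 11.3∠30.0° V = 9.786 + j5.65 V.
Step 6 — Current: I = V / Z = -0.04856 + j0.08507 A = 0.09796∠119.7° A.
Step 7 — Complex power: S = V·I* = 0.005439 - j1.107 VA.
Step 8 — Real power: P = Re(S) = 0.005439 W.
Step 9 — Reactive power: Q = Im(S) = -1.107 VAR.
Step 10 — Apparent power: |S| = 1.107 VA.
Step 11 — Power factor: PF = P/|S| = 0.004914 (leading).

(a) P = 0.005439 W  (b) Q = -1.107 VAR  (c) S = 1.107 VA  (d) PF = 0.004914 (leading)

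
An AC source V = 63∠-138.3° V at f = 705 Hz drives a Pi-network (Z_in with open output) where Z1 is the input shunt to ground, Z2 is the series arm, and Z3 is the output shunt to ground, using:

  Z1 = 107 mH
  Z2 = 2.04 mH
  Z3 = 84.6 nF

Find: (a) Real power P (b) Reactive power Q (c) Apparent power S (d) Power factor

Step 1 — Angular frequency: ω = 2π·f = 2π·705 = 4430 rad/s.
Step 2 — Component impedances:
  Z1: Z = jωL = j·4430·0.107 = 0 + j474 Ω
  Z2: Z = jωL = j·4430·0.00204 = 0 + j9.036 Ω
  Z3: Z = 1/(jωC) = -j/(ω·C) = 0 - j2668 Ω
Step 3 — With open output, the series arm Z2 and the output shunt Z3 appear in series to ground: Z2 + Z3 = 0 - j2659 Ω.
Step 4 — Parallel with input shunt Z1: Z_in = Z1 || (Z2 + Z3) = 0 + j576.8 Ω = 576.8∠90.0° Ω.
Step 5 — Source phasor: V = 63∠-138.3° V = -47.04 - j41.91 V.
Step 6 — Current: I = V / Z = -0.07266 + j0.08156 A = 0.1092∠131.7° A.
Step 7 — Complex power: S = V·I* = 0 + j6.881 VA.
Step 8 — Real power: P = Re(S) = 0 W.
Step 9 — Reactive power: Q = Im(S) = 6.881 VAR.
Step 10 — Apparent power: |S| = 6.881 VA.
Step 11 — Power factor: PF = P/|S| = 0 (lagging).

(a) P = 0 W  (b) Q = 6.881 VAR  (c) S = 6.881 VA  (d) PF = 0 (lagging)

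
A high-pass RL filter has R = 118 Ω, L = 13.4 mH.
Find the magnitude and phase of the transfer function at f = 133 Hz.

Step 1 — Angular frequency: ω = 2π·133 = 835.7 rad/s.
Step 2 — Transfer function: H(jω) = jωL/(R + jωL).
Step 3 — Numerator jωL = j·11.2; denominator R + jωL = 118 + j11.2.
Step 4 — H = 0.008925 + j0.09405.
Step 5 — Magnitude: |H| = 0.09447 (-20.5 dB); phase: φ = 84.6°.

|H| = 0.09447 (-20.5 dB), φ = 84.6°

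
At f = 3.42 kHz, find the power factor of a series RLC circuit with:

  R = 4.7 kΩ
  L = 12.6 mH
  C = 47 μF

Step 1 — Angular frequency: ω = 2π·f = 2π·3420 = 2.149e+04 rad/s.
Step 2 — Component impedances:
  R: Z = R = 4700 Ω
  L: Z = jωL = j·2.149e+04·0.0126 = 0 + j270.8 Ω
  C: Z = 1/(jωC) = -j/(ω·C) = 0 - j0.9901 Ω
Step 3 — Series combination: Z_total = R + L + C = 4700 + j269.8 Ω = 4708∠3.3° Ω.
Step 4 — Power factor: PF = cos(φ) = Re(Z)/|Z| = 4700/4707.7 = 0.9984.
Step 5 — Type: Im(Z) = 269.8 ⇒ lagging (phase φ = 3.3°).

PF = 0.9984 (lagging, φ = 3.3°)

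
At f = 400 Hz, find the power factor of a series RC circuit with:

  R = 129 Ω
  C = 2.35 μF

Step 1 — Angular frequency: ω = 2π·f = 2π·400 = 2513 rad/s.
Step 2 — Component impedances:
  R: Z = R = 129 Ω
  C: Z = 1/(jωC) = -j/(ω·C) = 0 - j169.3 Ω
Step 3 — Series combination: Z_total = R + C = 129 - j169.3 Ω = 212.9∠-52.7° Ω.
Step 4 — Power factor: PF = cos(φ) = Re(Z)/|Z| = 129/212.86 = 0.606.
Step 5 — Type: Im(Z) = -169.3 ⇒ leading (phase φ = -52.7°).

PF = 0.606 (leading, φ = -52.7°)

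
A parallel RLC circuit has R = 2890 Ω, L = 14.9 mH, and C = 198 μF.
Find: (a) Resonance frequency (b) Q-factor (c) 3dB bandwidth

Step 1 — Resonance: ω₀ = 1/√(LC) = 1/√(0.0149·0.000198) = 582.2 rad/s.
Step 2 — f₀ = ω₀/(2π) = 92.66 Hz.
Step 3 — Parallel Q: Q = R/(ω₀L) = 2890/(582.2·0.0149) = 333.1.
Step 4 — Bandwidth: Δω = ω₀/Q = 1.748 rad/s; BW = Δω/(2π) = 0.2781 Hz.

(a) f₀ = 92.66 Hz  (b) Q = 333.1  (c) BW = 0.2781 Hz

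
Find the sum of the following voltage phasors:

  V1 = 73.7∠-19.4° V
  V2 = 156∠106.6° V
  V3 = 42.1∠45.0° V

Step 1 — Convert each phasor to rectangular form:
  V1 = 73.7·(cos(-19.4°) + j·sin(-19.4°)) = 69.52 - j24.48 V
  V2 = 156·(cos(106.6°) + j·sin(106.6°)) = -44.57 + j149.5 V
  V3 = 42.1·(cos(45.0°) + j·sin(45.0°)) = 29.77 + j29.77 V
Step 2 — Sum components: V_total = 54.72 + j154.8 V.
Step 3 — Convert to polar: |V_total| = 164.2 V, ∠V_total = 70.5°.

V_total = 164.2∠70.5° V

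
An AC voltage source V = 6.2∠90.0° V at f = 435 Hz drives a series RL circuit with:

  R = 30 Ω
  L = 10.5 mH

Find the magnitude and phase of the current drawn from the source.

Step 1 — Angular frequency: ω = 2π·f = 2π·435 = 2733 rad/s.
Step 2 — Component impedances:
  R: Z = R = 30 Ω
  L: Z = jωL = j·2733·0.0105 = 0 + j28.7 Ω
Step 3 — Series combination: Z_total = R + L = 30 + j28.7 Ω = 41.52∠43.7° Ω.
Step 4 — Source phasor: V = 6.2∠90.0° V = 0 + j6.2 V.
Step 5 — Ohm's law: I = V / Z_total = (0 + j6.2) / (30 + j28.7) = 0.1032 + j0.1079 A.
Step 6 — Convert to polar: |I| = 0.1493 A, ∠I = 46.3°.

I = 0.1493∠46.3° A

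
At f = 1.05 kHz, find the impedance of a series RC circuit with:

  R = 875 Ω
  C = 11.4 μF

Step 1 — Angular frequency: ω = 2π·f = 2π·1050 = 6597 rad/s.
Step 2 — Component impedances:
  R: Z = R = 875 Ω
  C: Z = 1/(jωC) = -j/(ω·C) = 0 - j13.3 Ω
Step 3 — Series combination: Z_total = R + C = 875 - j13.3 Ω = 875.1∠-0.9° Ω.

Z = 875 - j13.3 Ω = 875.1∠-0.9° Ω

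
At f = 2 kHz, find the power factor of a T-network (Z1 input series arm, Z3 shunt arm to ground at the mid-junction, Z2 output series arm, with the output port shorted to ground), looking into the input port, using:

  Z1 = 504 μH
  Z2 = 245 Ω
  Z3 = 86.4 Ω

Step 1 — Angular frequency: ω = 2π·f = 2π·2000 = 1.257e+04 rad/s.
Step 2 — Component impedances:
  Z1: Z = jωL = j·1.257e+04·0.000504 = 0 + j6.333 Ω
  Z2: Z = R = 245 Ω
  Z3: Z = R = 86.4 Ω
Step 3 — With the output port shorted to ground, the output series arm Z2 runs from the junction to ground; the shunt arm Z3 also runs from the junction to ground. They appear in parallel: Z3 || Z2 = 63.87 Ω.
Step 4 — Series with input arm Z1: Z_in = Z1 + (Z3 || Z2) = 63.87 + j6.333 Ω = 64.19∠5.7° Ω.
Step 5 — Power factor: PF = cos(φ) = Re(Z)/|Z| = 63.874/64.188 = 0.9951.
Step 6 — Type: Im(Z) = 6.333 ⇒ lagging (phase φ = 5.7°).

PF = 0.9951 (lagging, φ = 5.7°)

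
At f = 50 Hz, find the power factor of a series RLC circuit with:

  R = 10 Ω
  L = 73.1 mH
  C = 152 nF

Step 1 — Angular frequency: ω = 2π·f = 2π·50 = 314.2 rad/s.
Step 2 — Component impedances:
  R: Z = R = 10 Ω
  L: Z = jωL = j·314.2·0.0731 = 0 + j22.97 Ω
  C: Z = 1/(jωC) = -j/(ω·C) = 0 - j2.094e+04 Ω
Step 3 — Series combination: Z_total = R + L + C = 10 - j2.092e+04 Ω = 2.092e+04∠-90.0° Ω.
Step 4 — Power factor: PF = cos(φ) = Re(Z)/|Z| = 10/2.092e+04 = 0.000478.
Step 5 — Type: Im(Z) = -2.092e+04 ⇒ leading (phase φ = -90.0°).

PF = 0.000478 (leading, φ = -90.0°)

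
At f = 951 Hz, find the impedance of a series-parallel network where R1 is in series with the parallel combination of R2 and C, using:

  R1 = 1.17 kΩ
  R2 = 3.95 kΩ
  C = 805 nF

Step 1 — Angular frequency: ω = 2π·f = 2π·951 = 5975 rad/s.
Step 2 — Component impedances:
  R1: Z = R = 1170 Ω
  R2: Z = R = 3950 Ω
  C: Z = 1/(jωC) = -j/(ω·C) = 0 - j207.9 Ω
Step 3 — Parallel branch: R2 || C = 1/(1/R2 + 1/C) = 10.91 - j207.3 Ω.
Step 4 — Series with R1: Z_total = R1 + (R2 || C) = 1181 - j207.3 Ω = 1199∠-10.0° Ω.

Z = 1181 - j207.3 Ω = 1199∠-10.0° Ω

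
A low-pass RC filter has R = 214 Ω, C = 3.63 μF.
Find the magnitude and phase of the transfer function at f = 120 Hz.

Step 1 — Angular frequency: ω = 2π·120 = 754 rad/s.
Step 2 — Transfer function: H(jω) = 1/(1 + jωRC).
Step 3 — Denominator: 1 + jωRC = 1 + j·754·214·3.63e-06 = 1 + j0.5857.
Step 4 — H = 0.7446 - j0.4361.
Step 5 — Magnitude: |H| = 0.8629 (-1.3 dB); phase: φ = -30.4°.

|H| = 0.8629 (-1.3 dB), φ = -30.4°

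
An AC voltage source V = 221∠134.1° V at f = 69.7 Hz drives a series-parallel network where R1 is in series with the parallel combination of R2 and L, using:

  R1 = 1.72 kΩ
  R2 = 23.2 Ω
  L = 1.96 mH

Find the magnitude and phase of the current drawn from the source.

Step 1 — Angular frequency: ω = 2π·f = 2π·69.7 = 437.9 rad/s.
Step 2 — Component impedances:
  R1: Z = R = 1720 Ω
  R2: Z = R = 23.2 Ω
  L: Z = jωL = j·437.9·0.00196 = 0 + j0.8584 Ω
Step 3 — Parallel branch: R2 || L = 1/(1/R2 + 1/L) = 0.03171 + j0.8572 Ω.
Step 4 — Series with R1: Z_total = R1 + (R2 || L) = 1720 + j0.8572 Ω = 1720∠0.0° Ω.
Step 5 — Source phasor: V = 221∠134.1° V = -153.8 + j158.7 V.
Step 6 — Ohm's law: I = V / Z_total = (-153.8 + j158.7) / (1720 + j0.8572) = -0.08937 + j0.09231 A.
Step 7 — Convert to polar: |I| = 0.1285 A, ∠I = 134.1°.

I = 0.1285∠134.1° A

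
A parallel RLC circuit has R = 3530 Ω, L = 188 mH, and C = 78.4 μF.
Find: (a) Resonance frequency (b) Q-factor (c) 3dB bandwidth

Step 1 — Resonance: ω₀ = 1/√(LC) = 1/√(0.188·7.84e-05) = 260.5 rad/s.
Step 2 — f₀ = ω₀/(2π) = 41.46 Hz.
Step 3 — Parallel Q: Q = R/(ω₀L) = 3530/(260.5·0.188) = 72.09.
Step 4 — Bandwidth: Δω = ω₀/Q = 3.613 rad/s; BW = Δω/(2π) = 0.5751 Hz.

(a) f₀ = 41.46 Hz  (b) Q = 72.09  (c) BW = 0.5751 Hz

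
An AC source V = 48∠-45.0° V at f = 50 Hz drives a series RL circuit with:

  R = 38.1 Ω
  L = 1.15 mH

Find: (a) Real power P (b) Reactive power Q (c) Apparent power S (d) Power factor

Step 1 — Angular frequency: ω = 2π·f = 2π·50 = 314.2 rad/s.
Step 2 — Component impedances:
  R: Z = R = 38.1 Ω
  L: Z = jωL = j·314.2·0.00115 = 0 + j0.3613 Ω
Step 3 — Series combination: Z_total = R + L = 38.1 + j0.3613 Ω = 38.1∠0.5° Ω.
Step 4 — Source phasor: V = 48∠-45.0° V = 33.94 - j33.94 V.
Step 5 — Current: I = V / Z = 0.8823 - j0.8992 A = 1.26∠-45.5° A.
Step 6 — Complex power: S = V·I* = 60.47 + j0.5734 VA.
Step 7 — Real power: P = Re(S) = 60.47 W.
Step 8 — Reactive power: Q = Im(S) = 0.5734 VAR.
Step 9 — Apparent power: |S| = 60.47 VA.
Step 10 — Power factor: PF = P/|S| = 1 (lagging).

(a) P = 60.47 W  (b) Q = 0.5734 VAR  (c) S = 60.47 VA  (d) PF = 1 (lagging)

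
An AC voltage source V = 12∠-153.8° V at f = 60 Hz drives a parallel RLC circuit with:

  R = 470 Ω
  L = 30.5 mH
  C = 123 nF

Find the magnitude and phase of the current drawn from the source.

Step 1 — Angular frequency: ω = 2π·f = 2π·60 = 377 rad/s.
Step 2 — Component impedances:
  R: Z = R = 470 Ω
  L: Z = jωL = j·377·0.0305 = 0 + j11.5 Ω
  C: Z = 1/(jωC) = -j/(ω·C) = 0 - j2.157e+04 Ω
Step 3 — Parallel combination: 1/Z_total = 1/R + 1/L + 1/C; Z_total = 0.2814 + j11.5 Ω = 11.5∠88.6° Ω.
Step 4 — Source phasor: V = 12∠-153.8° V = -10.77 - j5.298 V.
Step 5 — Ohm's law: I = V / Z_total = (-10.77 - j5.298) / (0.2814 + j11.5) = -0.4834 + j0.9246 A.
Step 6 — Convert to polar: |I| = 1.043 A, ∠I = 117.6°.

I = 1.043∠117.6° A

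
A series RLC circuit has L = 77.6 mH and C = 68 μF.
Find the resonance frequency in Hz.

Step 1 — Resonance condition Im(Z)=0 gives ω₀ = 1/√(LC).
Step 2 — ω₀ = 1/√(0.0776·6.8e-05) = 435.3 rad/s.
Step 3 — f₀ = ω₀/(2π) = 69.28 Hz.

f₀ = 69.28 Hz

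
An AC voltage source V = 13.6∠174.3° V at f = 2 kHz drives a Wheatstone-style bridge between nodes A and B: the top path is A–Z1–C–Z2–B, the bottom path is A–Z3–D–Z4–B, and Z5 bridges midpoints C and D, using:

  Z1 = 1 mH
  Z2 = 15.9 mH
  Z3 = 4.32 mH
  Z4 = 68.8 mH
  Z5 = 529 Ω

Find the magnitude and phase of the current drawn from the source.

Step 1 — Angular frequency: ω = 2π·f = 2π·2000 = 1.257e+04 rad/s.
Step 2 — Component impedances:
  Z1: Z = jωL = j·1.257e+04·0.001 = 0 + j12.57 Ω
  Z2: Z = jωL = j·1.257e+04·0.0159 = 0 + j199.8 Ω
  Z3: Z = jωL = j·1.257e+04·0.00432 = 0 + j54.29 Ω
  Z4: Z = jωL = j·1.257e+04·0.0688 = 0 + j864.6 Ω
  Z5: Z = R = 529 Ω
Step 3 — Bridge requires nodal analysis (the Z5 bridge couples midpoints C and D, so the two paths cannot be reduced to a simple series/parallel combination). Setting node B to ground and injecting 1 A at node A, the 3-node admittance system at A, C, D solves to V_A = Z_AB = 4.556e-07 + j172.5 Ω = 172.5∠90.0° Ω.
Step 4 — Source phasor: V = 13.6∠174.3° V = -13.53 + j1.351 V.
Step 5 — Ohm's law: I = V / Z_total = (-13.53 + j1.351) / (4.556e-07 + j172.5) = 0.00783 + j0.07845 A.
Step 6 — Convert to polar: |I| = 0.07884 A, ∠I = 84.3°.

I = 0.07884∠84.3° A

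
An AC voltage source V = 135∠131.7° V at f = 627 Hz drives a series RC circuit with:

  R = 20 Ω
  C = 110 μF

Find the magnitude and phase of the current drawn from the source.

Step 1 — Angular frequency: ω = 2π·f = 2π·627 = 3940 rad/s.
Step 2 — Component impedances:
  R: Z = R = 20 Ω
  C: Z = 1/(jωC) = -j/(ω·C) = 0 - j2.308 Ω
Step 3 — Series combination: Z_total = R + C = 20 - j2.308 Ω = 20.13∠-6.6° Ω.
Step 4 — Source phasor: V = 135∠131.7° V = -89.81 + j100.8 V.
Step 5 — Ohm's law: I = V / Z_total = (-89.81 + j100.8) / (20 - j2.308) = -5.005 + j4.462 A.
Step 6 — Convert to polar: |I| = 6.706 A, ∠I = 138.3°.

I = 6.706∠138.3° A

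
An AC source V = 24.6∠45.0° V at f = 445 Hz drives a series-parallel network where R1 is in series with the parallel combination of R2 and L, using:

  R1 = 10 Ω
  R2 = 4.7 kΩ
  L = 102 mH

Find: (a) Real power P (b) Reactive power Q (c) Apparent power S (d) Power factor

Step 1 — Angular frequency: ω = 2π·f = 2π·445 = 2796 rad/s.
Step 2 — Component impedances:
  R1: Z = R = 10 Ω
  R2: Z = R = 4700 Ω
  L: Z = jωL = j·2796·0.102 = 0 + j285.2 Ω
Step 3 — Parallel branch: R2 || L = 1/(1/R2 + 1/L) = 17.24 + j284.1 Ω.
Step 4 — Series with R1: Z_total = R1 + (R2 || L) = 27.24 + j284.1 Ω = 285.5∠84.5° Ω.
Step 5 — Source phasor: V = 24.6∠45.0° V = 17.39 + j17.39 V.
Step 6 — Current: I = V / Z = 0.06648 - j0.05484 A = 0.08618∠-39.5° A.
Step 7 — Complex power: S = V·I* = 0.2023 + j2.11 VA.
Step 8 — Real power: P = Re(S) = 0.2023 W.
Step 9 — Reactive power: Q = Im(S) = 2.11 VAR.
Step 10 — Apparent power: |S| = 2.12 VA.
Step 11 — Power factor: PF = P/|S| = 0.09543 (lagging).

(a) P = 0.2023 W  (b) Q = 2.11 VAR  (c) S = 2.12 VA  (d) PF = 0.09543 (lagging)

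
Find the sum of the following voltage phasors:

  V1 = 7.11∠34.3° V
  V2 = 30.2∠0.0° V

Step 1 — Convert each phasor to rectangular form:
  V1 = 7.11·(cos(34.3°) + j·sin(34.3°)) = 5.874 + j4.007 V
  V2 = 30.2·(cos(0.0°) + j·sin(0.0°)) = 30.2 V
Step 2 — Sum components: V_total = 36.07 + j4.007 V.
Step 3 — Convert to polar: |V_total| = 36.3 V, ∠V_total = 6.3°.

V_total = 36.3∠6.3° V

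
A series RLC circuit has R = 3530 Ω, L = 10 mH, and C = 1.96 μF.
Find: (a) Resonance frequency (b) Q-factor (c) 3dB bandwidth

Step 1 — Resonance: ω₀ = 1/√(LC) = 1/√(0.01·1.96e-06) = 7143 rad/s.
Step 2 — f₀ = ω₀/(2π) = 1137 Hz.
Step 3 — Series Q: Q = ω₀L/R = 7143·0.01/3530 = 0.02023.
Step 4 — Bandwidth: Δω = ω₀/Q = 3.53e+05 rad/s; BW = Δω/(2π) = 5.618e+04 Hz.

(a) f₀ = 1137 Hz  (b) Q = 0.02023  (c) BW = 5.618e+04 Hz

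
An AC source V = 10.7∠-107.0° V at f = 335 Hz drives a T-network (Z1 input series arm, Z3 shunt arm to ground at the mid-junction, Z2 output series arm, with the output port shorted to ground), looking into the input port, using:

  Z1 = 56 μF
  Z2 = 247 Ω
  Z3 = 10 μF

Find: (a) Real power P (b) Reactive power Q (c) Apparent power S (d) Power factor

Step 1 — Angular frequency: ω = 2π·f = 2π·335 = 2105 rad/s.
Step 2 — Component impedances:
  Z1: Z = 1/(jωC) = -j/(ω·C) = 0 - j8.484 Ω
  Z2: Z = R = 247 Ω
  Z3: Z = 1/(jωC) = -j/(ω·C) = 0 - j47.51 Ω
Step 3 — With the output port shorted to ground, the output series arm Z2 runs from the junction to ground; the shunt arm Z3 also runs from the junction to ground. They appear in parallel: Z3 || Z2 = 8.812 - j45.81 Ω.
Step 4 — Series with input arm Z1: Z_in = Z1 + (Z3 || Z2) = 8.812 - j54.3 Ω = 55.01∠-80.8° Ω.
Step 5 — Source phasor: V = 10.7∠-107.0° V = -3.128 - j10.23 V.
Step 6 — Current: I = V / Z = 0.1745 - j0.08594 A = 0.1945∠-26.2° A.
Step 7 — Complex power: S = V·I* = 0.3334 - j2.054 VA.
Step 8 — Real power: P = Re(S) = 0.3334 W.
Step 9 — Reactive power: Q = Im(S) = -2.054 VAR.
Step 10 — Apparent power: |S| = 2.081 VA.
Step 11 — Power factor: PF = P/|S| = 0.1602 (leading).

(a) P = 0.3334 W  (b) Q = -2.054 VAR  (c) S = 2.081 VA  (d) PF = 0.1602 (leading)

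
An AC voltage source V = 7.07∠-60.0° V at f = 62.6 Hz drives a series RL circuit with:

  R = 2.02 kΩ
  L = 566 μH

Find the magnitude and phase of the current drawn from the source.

Step 1 — Angular frequency: ω = 2π·f = 2π·62.6 = 393.3 rad/s.
Step 2 — Component impedances:
  R: Z = R = 2020 Ω
  L: Z = jωL = j·393.3·0.000566 = 0 + j0.2226 Ω
Step 3 — Series combination: Z_total = R + L = 2020 + j0.2226 Ω = 2020∠0.0° Ω.
Step 4 — Source phasor: V = 7.07∠-60.0° V = 3.535 - j6.123 V.
Step 5 — Ohm's law: I = V / Z_total = (3.535 - j6.123) / (2020 + j0.2226) = 0.00175 - j0.003031 A.
Step 6 — Convert to polar: |I| = 0.0035 A, ∠I = -60.0°.

I = 0.0035∠-60.0° A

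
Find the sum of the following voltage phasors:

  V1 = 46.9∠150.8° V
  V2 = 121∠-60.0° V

Step 1 — Convert each phasor to rectangular form:
  V1 = 46.9·(cos(150.8°) + j·sin(150.8°)) = -40.94 + j22.88 V
  V2 = 121·(cos(-60.0°) + j·sin(-60.0°)) = 60.5 - j104.8 V
Step 2 — Sum components: V_total = 19.56 - j81.91 V.
Step 3 — Convert to polar: |V_total| = 84.21 V, ∠V_total = -76.6°.

V_total = 84.21∠-76.6° V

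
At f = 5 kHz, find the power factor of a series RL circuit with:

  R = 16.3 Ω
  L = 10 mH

Step 1 — Angular frequency: ω = 2π·f = 2π·5000 = 3.142e+04 rad/s.
Step 2 — Component impedances:
  R: Z = R = 16.3 Ω
  L: Z = jωL = j·3.142e+04·0.01 = 0 + j314.2 Ω
Step 3 — Series combination: Z_total = R + L = 16.3 + j314.2 Ω = 314.6∠87.0° Ω.
Step 4 — Power factor: PF = cos(φ) = Re(Z)/|Z| = 16.3/314.6 = 0.05181.
Step 5 — Type: Im(Z) = 314.2 ⇒ lagging (phase φ = 87.0°).

PF = 0.05181 (lagging, φ = 87.0°)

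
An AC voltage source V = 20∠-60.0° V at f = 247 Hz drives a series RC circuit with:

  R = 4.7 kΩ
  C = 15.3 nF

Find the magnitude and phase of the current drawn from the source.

Step 1 — Angular frequency: ω = 2π·f = 2π·247 = 1552 rad/s.
Step 2 — Component impedances:
  R: Z = R = 4700 Ω
  C: Z = 1/(jωC) = -j/(ω·C) = 0 - j4.211e+04 Ω
Step 3 — Series combination: Z_total = R + C = 4700 - j4.211e+04 Ω = 4.238e+04∠-83.6° Ω.
Step 4 — Source phasor: V = 20∠-60.0° V = 10 - j17.32 V.
Step 5 — Ohm's law: I = V / Z_total = (10 - j17.32) / (4700 - j4.211e+04) = 0.0004324 + j0.0001892 A.
Step 6 — Convert to polar: |I| = 0.000472 A, ∠I = 23.6°.

I = 0.000472∠23.6° A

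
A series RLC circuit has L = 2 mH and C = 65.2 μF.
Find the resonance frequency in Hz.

Step 1 — Resonance condition Im(Z)=0 gives ω₀ = 1/√(LC).
Step 2 — ω₀ = 1/√(0.002·6.52e-05) = 2769 rad/s.
Step 3 — f₀ = ω₀/(2π) = 440.7 Hz.

f₀ = 440.7 Hz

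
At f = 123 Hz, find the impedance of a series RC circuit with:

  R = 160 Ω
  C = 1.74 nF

Step 1 — Angular frequency: ω = 2π·f = 2π·123 = 772.8 rad/s.
Step 2 — Component impedances:
  R: Z = R = 160 Ω
  C: Z = 1/(jωC) = -j/(ω·C) = 0 - j7.436e+05 Ω
Step 3 — Series combination: Z_total = R + C = 160 - j7.436e+05 Ω = 7.436e+05∠-90.0° Ω.

Z = 160 - j7.436e+05 Ω = 7.436e+05∠-90.0° Ω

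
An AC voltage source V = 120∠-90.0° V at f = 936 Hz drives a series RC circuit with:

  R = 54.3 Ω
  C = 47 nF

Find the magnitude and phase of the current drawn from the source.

Step 1 — Angular frequency: ω = 2π·f = 2π·936 = 5881 rad/s.
Step 2 — Component impedances:
  R: Z = R = 54.3 Ω
  C: Z = 1/(jωC) = -j/(ω·C) = 0 - j3618 Ω
Step 3 — Series combination: Z_total = R + C = 54.3 - j3618 Ω = 3618∠-89.1° Ω.
Step 4 — Source phasor: V = 120∠-90.0° V = 0 - j120 V.
Step 5 — Ohm's law: I = V / Z_total = (0 - j120) / (54.3 - j3618) = 0.03316 - j0.0004977 A.
Step 6 — Convert to polar: |I| = 0.03317 A, ∠I = -0.9°.

I = 0.03317∠-0.9° A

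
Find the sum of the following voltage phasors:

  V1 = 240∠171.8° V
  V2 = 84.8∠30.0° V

Step 1 — Convert each phasor to rectangular form:
  V1 = 240·(cos(171.8°) + j·sin(171.8°)) = -237.5 + j34.23 V
  V2 = 84.8·(cos(30.0°) + j·sin(30.0°)) = 73.44 + j42.4 V
Step 2 — Sum components: V_total = -164.1 + j76.63 V.
Step 3 — Convert to polar: |V_total| = 181.1 V, ∠V_total = 155.0°.

V_total = 181.1∠155.0° V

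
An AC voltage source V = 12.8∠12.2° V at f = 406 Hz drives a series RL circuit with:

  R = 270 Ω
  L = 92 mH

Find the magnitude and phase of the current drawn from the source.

Step 1 — Angular frequency: ω = 2π·f = 2π·406 = 2551 rad/s.
Step 2 — Component impedances:
  R: Z = R = 270 Ω
  L: Z = jωL = j·2551·0.092 = 0 + j234.7 Ω
Step 3 — Series combination: Z_total = R + L = 270 + j234.7 Ω = 357.7∠41.0° Ω.
Step 4 — Source phasor: V = 12.8∠12.2° V = 12.51 + j2.705 V.
Step 5 — Ohm's law: I = V / Z_total = (12.51 + j2.705) / (270 + j234.7) = 0.03135 - j0.01724 A.
Step 6 — Convert to polar: |I| = 0.03578 A, ∠I = -28.8°.

I = 0.03578∠-28.8° A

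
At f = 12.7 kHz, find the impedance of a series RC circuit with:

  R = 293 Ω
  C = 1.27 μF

Step 1 — Angular frequency: ω = 2π·f = 2π·1.27e+04 = 7.98e+04 rad/s.
Step 2 — Component impedances:
  R: Z = R = 293 Ω
  C: Z = 1/(jωC) = -j/(ω·C) = 0 - j9.868 Ω
Step 3 — Series combination: Z_total = R + C = 293 - j9.868 Ω = 293.2∠-1.9° Ω.

Z = 293 - j9.868 Ω = 293.2∠-1.9° Ω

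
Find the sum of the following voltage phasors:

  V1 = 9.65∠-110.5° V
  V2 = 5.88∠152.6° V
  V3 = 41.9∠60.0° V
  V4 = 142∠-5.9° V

Step 1 — Convert each phasor to rectangular form:
  V1 = 9.65·(cos(-110.5°) + j·sin(-110.5°)) = -3.38 - j9.039 V
  V2 = 5.88·(cos(152.6°) + j·sin(152.6°)) = -5.22 + j2.706 V
  V3 = 41.9·(cos(60.0°) + j·sin(60.0°)) = 20.95 + j36.29 V
  V4 = 142·(cos(-5.9°) + j·sin(-5.9°)) = 141.2 - j14.6 V
Step 2 — Sum components: V_total = 153.6 + j15.36 V.
Step 3 — Convert to polar: |V_total| = 154.4 V, ∠V_total = 5.7°.

V_total = 154.4∠5.7° V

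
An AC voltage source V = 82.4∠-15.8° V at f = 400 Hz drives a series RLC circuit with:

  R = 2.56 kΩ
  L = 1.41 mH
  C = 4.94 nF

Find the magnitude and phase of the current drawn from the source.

Step 1 — Angular frequency: ω = 2π·f = 2π·400 = 2513 rad/s.
Step 2 — Component impedances:
  R: Z = R = 2560 Ω
  L: Z = jωL = j·2513·0.00141 = 0 + j3.544 Ω
  C: Z = 1/(jωC) = -j/(ω·C) = 0 - j8.054e+04 Ω
Step 3 — Series combination: Z_total = R + L + C = 2560 - j8.054e+04 Ω = 8.058e+04∠-88.2° Ω.
Step 4 — Source phasor: V = 82.4∠-15.8° V = 79.29 - j22.44 V.
Step 5 — Ohm's law: I = V / Z_total = (79.29 - j22.44) / (2560 - j8.054e+04) = 0.0003095 + j0.0009746 A.
Step 6 — Convert to polar: |I| = 0.001023 A, ∠I = 72.4°.

I = 0.001023∠72.4° A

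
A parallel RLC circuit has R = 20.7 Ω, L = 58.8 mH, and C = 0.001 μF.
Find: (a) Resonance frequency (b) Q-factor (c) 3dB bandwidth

Step 1 — Resonance: ω₀ = 1/√(LC) = 1/√(0.0588·1e-09) = 1.304e+05 rad/s.
Step 2 — f₀ = ω₀/(2π) = 2.076e+04 Hz.
Step 3 — Parallel Q: Q = R/(ω₀L) = 20.7/(1.304e+05·0.0588) = 0.002699.
Step 4 — Bandwidth: Δω = ω₀/Q = 4.831e+07 rad/s; BW = Δω/(2π) = 7.689e+06 Hz.

(a) f₀ = 2.076e+04 Hz  (b) Q = 0.002699  (c) BW = 7.689e+06 Hz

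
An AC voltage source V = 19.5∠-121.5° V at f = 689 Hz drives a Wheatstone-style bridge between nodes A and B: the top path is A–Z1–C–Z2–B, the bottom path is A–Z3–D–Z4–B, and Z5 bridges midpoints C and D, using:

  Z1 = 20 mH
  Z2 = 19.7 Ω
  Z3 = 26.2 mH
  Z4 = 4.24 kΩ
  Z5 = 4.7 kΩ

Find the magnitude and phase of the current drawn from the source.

Step 1 — Angular frequency: ω = 2π·f = 2π·689 = 4329 rad/s.
Step 2 — Component impedances:
  Z1: Z = jωL = j·4329·0.02 = 0 + j86.58 Ω
  Z2: Z = R = 19.7 Ω
  Z3: Z = jωL = j·4329·0.0262 = 0 + j113.4 Ω
  Z4: Z = R = 4240 Ω
  Z5: Z = R = 4700 Ω
Step 3 — Bridge requires nodal analysis (the Z5 bridge couples midpoints C and D, so the two paths cannot be reduced to a simple series/parallel combination). Setting node B to ground and injecting 1 A at node A, the 3-node admittance system at A, C, D solves to V_A = Z_AB = 22.87 + j85.49 Ω = 88.5∠75.0° Ω.
Step 4 — Source phasor: V = 19.5∠-121.5° V = -10.19 - j16.63 V.
Step 5 — Ohm's law: I = V / Z_total = (-10.19 - j16.63) / (22.87 + j85.49) = -0.2112 + j0.06268 A.
Step 6 — Convert to polar: |I| = 0.2203 A, ∠I = 163.5°.

I = 0.2203∠163.5° A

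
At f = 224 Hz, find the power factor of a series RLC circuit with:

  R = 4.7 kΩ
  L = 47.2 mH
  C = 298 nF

Step 1 — Angular frequency: ω = 2π·f = 2π·224 = 1407 rad/s.
Step 2 — Component impedances:
  R: Z = R = 4700 Ω
  L: Z = jωL = j·1407·0.0472 = 0 + j66.43 Ω
  C: Z = 1/(jωC) = -j/(ω·C) = 0 - j2384 Ω
Step 3 — Series combination: Z_total = R + L + C = 4700 - j2318 Ω = 5240∠-26.3° Ω.
Step 4 — Power factor: PF = cos(φ) = Re(Z)/|Z| = 4700/5240 = 0.8969.
Step 5 — Type: Im(Z) = -2318 ⇒ leading (phase φ = -26.3°).

PF = 0.8969 (leading, φ = -26.3°)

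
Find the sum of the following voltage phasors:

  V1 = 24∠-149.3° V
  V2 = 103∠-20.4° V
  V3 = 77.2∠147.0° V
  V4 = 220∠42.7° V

Step 1 — Convert each phasor to rectangular form:
  V1 = 24·(cos(-149.3°) + j·sin(-149.3°)) = -20.64 - j12.25 V
  V2 = 103·(cos(-20.4°) + j·sin(-20.4°)) = 96.54 - j35.9 V
  V3 = 77.2·(cos(147.0°) + j·sin(147.0°)) = -64.75 + j42.05 V
  V4 = 220·(cos(42.7°) + j·sin(42.7°)) = 161.7 + j149.2 V
Step 2 — Sum components: V_total = 172.8 + j143.1 V.
Step 3 — Convert to polar: |V_total| = 224.4 V, ∠V_total = 39.6°.

V_total = 224.4∠39.6° V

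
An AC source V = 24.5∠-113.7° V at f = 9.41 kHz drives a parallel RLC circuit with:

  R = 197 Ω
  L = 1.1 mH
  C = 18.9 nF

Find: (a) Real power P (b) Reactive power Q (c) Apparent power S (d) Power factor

Step 1 — Angular frequency: ω = 2π·f = 2π·9410 = 5.912e+04 rad/s.
Step 2 — Component impedances:
  R: Z = R = 197 Ω
  L: Z = jωL = j·5.912e+04·0.0011 = 0 + j65.04 Ω
  C: Z = 1/(jωC) = -j/(ω·C) = 0 - j894.9 Ω
Step 3 — Parallel combination: 1/Z_total = 1/R + 1/L + 1/C; Z_total = 22.16 + j62.25 Ω = 66.07∠70.4° Ω.
Step 4 — Source phasor: V = 24.5∠-113.7° V = -9.848 - j22.43 V.
Step 5 — Current: I = V / Z = -0.3699 + j0.02654 A = 0.3708∠175.9° A.
Step 6 — Complex power: S = V·I* = 3.047 + j8.559 VA.
Step 7 — Real power: P = Re(S) = 3.047 W.
Step 8 — Reactive power: Q = Im(S) = 8.559 VAR.
Step 9 — Apparent power: |S| = 9.085 VA.
Step 10 — Power factor: PF = P/|S| = 0.3354 (lagging).

(a) P = 3.047 W  (b) Q = 8.559 VAR  (c) S = 9.085 VA  (d) PF = 0.3354 (lagging)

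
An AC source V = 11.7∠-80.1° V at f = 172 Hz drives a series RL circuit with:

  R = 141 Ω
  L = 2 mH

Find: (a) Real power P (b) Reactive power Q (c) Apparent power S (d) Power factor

Step 1 — Angular frequency: ω = 2π·f = 2π·172 = 1081 rad/s.
Step 2 — Component impedances:
  R: Z = R = 141 Ω
  L: Z = jωL = j·1081·0.002 = 0 + j2.161 Ω
Step 3 — Series combination: Z_total = R + L = 141 + j2.161 Ω = 141∠0.9° Ω.
Step 4 — Source phasor: V = 11.7∠-80.1° V = 2.012 - j11.53 V.
Step 5 — Current: I = V / Z = 0.01301 - j0.08194 A = 0.08297∠-81.0° A.
Step 6 — Complex power: S = V·I* = 0.9706 + j0.01488 VA.
Step 7 — Real power: P = Re(S) = 0.9706 W.
Step 8 — Reactive power: Q = Im(S) = 0.01488 VAR.
Step 9 — Apparent power: |S| = 0.9707 VA.
Step 10 — Power factor: PF = P/|S| = 0.9999 (lagging).

(a) P = 0.9706 W  (b) Q = 0.01488 VAR  (c) S = 0.9707 VA  (d) PF = 0.9999 (lagging)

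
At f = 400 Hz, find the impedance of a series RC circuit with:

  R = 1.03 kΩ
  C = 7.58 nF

Step 1 — Angular frequency: ω = 2π·f = 2π·400 = 2513 rad/s.
Step 2 — Component impedances:
  R: Z = R = 1030 Ω
  C: Z = 1/(jωC) = -j/(ω·C) = 0 - j5.249e+04 Ω
Step 3 — Series combination: Z_total = R + C = 1030 - j5.249e+04 Ω = 5.25e+04∠-88.9° Ω.

Z = 1030 - j5.249e+04 Ω = 5.25e+04∠-88.9° Ω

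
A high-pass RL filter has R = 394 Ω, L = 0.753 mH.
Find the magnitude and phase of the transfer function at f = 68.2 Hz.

Step 1 — Angular frequency: ω = 2π·68.2 = 428.5 rad/s.
Step 2 — Transfer function: H(jω) = jωL/(R + jωL).
Step 3 — Numerator jωL = j·0.3227; denominator R + jωL = 394 + j0.3227.
Step 4 — H = 6.707e-07 + j0.000819.
Step 5 — Magnitude: |H| = 0.000819 (-61.7 dB); phase: φ = 90.0°.

|H| = 0.000819 (-61.7 dB), φ = 90.0°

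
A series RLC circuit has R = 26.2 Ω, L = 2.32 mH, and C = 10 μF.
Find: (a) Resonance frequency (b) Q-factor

Step 1 — Resonance condition Im(Z)=0 gives ω₀ = 1/√(LC).
Step 2 — ω₀ = 1/√(0.00232·1e-05) = 6565 rad/s.
Step 3 — f₀ = ω₀/(2π) = 1045 Hz.
Step 4 — Series Q: Q = ω₀L/R = 6565·0.00232/26.2 = 0.5814.

(a) f₀ = 1045 Hz  (b) Q = 0.5814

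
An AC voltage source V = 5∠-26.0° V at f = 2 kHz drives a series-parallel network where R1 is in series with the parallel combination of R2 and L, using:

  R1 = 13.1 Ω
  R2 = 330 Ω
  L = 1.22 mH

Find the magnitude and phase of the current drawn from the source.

Step 1 — Angular frequency: ω = 2π·f = 2π·2000 = 1.257e+04 rad/s.
Step 2 — Component impedances:
  R1: Z = R = 13.1 Ω
  R2: Z = R = 330 Ω
  L: Z = jωL = j·1.257e+04·0.00122 = 0 + j15.33 Ω
Step 3 — Parallel branch: R2 || L = 1/(1/R2 + 1/L) = 0.7107 + j15.3 Ω.
Step 4 — Series with R1: Z_total = R1 + (R2 || L) = 13.81 + j15.3 Ω = 20.61∠47.9° Ω.
Step 5 — Source phasor: V = 5∠-26.0° V = 4.494 - j2.192 V.
Step 6 — Ohm's law: I = V / Z_total = (4.494 - j2.192) / (13.81 + j15.3) = 0.06718 - j0.2331 A.
Step 7 — Convert to polar: |I| = 0.2426 A, ∠I = -73.9°.

I = 0.2426∠-73.9° A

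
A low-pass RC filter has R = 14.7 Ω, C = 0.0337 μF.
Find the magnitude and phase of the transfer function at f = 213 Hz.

Step 1 — Angular frequency: ω = 2π·213 = 1338 rad/s.
Step 2 — Transfer function: H(jω) = 1/(1 + jωRC).
Step 3 — Denominator: 1 + jωRC = 1 + j·1338·14.7·3.37e-08 = 1 + j0.000663.
Step 4 — H = 1 - j0.000663.
Step 5 — Magnitude: |H| = 1 (-0.0 dB); phase: φ = -0.0°.

|H| = 1 (-0.0 dB), φ = -0.0°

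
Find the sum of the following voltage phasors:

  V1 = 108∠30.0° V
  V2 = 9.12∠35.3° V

Step 1 — Convert each phasor to rectangular form:
  V1 = 108·(cos(30.0°) + j·sin(30.0°)) = 93.53 + j54 V
  V2 = 9.12·(cos(35.3°) + j·sin(35.3°)) = 7.443 + j5.27 V
Step 2 — Sum components: V_total = 101 + j59.27 V.
Step 3 — Convert to polar: |V_total| = 117.1 V, ∠V_total = 30.4°.

V_total = 117.1∠30.4° V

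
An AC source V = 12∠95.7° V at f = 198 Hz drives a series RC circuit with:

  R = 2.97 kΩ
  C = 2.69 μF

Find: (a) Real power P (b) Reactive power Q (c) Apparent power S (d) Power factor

Step 1 — Angular frequency: ω = 2π·f = 2π·198 = 1244 rad/s.
Step 2 — Component impedances:
  R: Z = R = 2970 Ω
  C: Z = 1/(jωC) = -j/(ω·C) = 0 - j298.8 Ω
Step 3 — Series combination: Z_total = R + C = 2970 - j298.8 Ω = 2985∠-5.7° Ω.
Step 4 — Source phasor: V = 12∠95.7° V = -1.192 + j11.94 V.
Step 5 — Current: I = V / Z = -0.0007977 + j0.00394 A = 0.00402∠101.4° A.
Step 6 — Complex power: S = V·I* = 0.048 - j0.004829 VA.
Step 7 — Real power: P = Re(S) = 0.048 W.
Step 8 — Reactive power: Q = Im(S) = -0.004829 VAR.
Step 9 — Apparent power: |S| = 0.04824 VA.
Step 10 — Power factor: PF = P/|S| = 0.995 (leading).

(a) P = 0.048 W  (b) Q = -0.004829 VAR  (c) S = 0.04824 VA  (d) PF = 0.995 (leading)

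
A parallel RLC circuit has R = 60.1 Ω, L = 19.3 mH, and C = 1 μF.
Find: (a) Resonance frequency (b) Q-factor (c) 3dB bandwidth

Step 1 — Resonance: ω₀ = 1/√(LC) = 1/√(0.0193·1e-06) = 7198 rad/s.
Step 2 — f₀ = ω₀/(2π) = 1146 Hz.
Step 3 — Parallel Q: Q = R/(ω₀L) = 60.1/(7198·0.0193) = 0.4326.
Step 4 — Bandwidth: Δω = ω₀/Q = 1.664e+04 rad/s; BW = Δω/(2π) = 2648 Hz.

(a) f₀ = 1146 Hz  (b) Q = 0.4326  (c) BW = 2648 Hz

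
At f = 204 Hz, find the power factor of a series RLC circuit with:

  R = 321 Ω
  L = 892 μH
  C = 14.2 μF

Step 1 — Angular frequency: ω = 2π·f = 2π·204 = 1282 rad/s.
Step 2 — Component impedances:
  R: Z = R = 321 Ω
  L: Z = jωL = j·1282·0.000892 = 0 + j1.143 Ω
  C: Z = 1/(jωC) = -j/(ω·C) = 0 - j54.94 Ω
Step 3 — Series combination: Z_total = R + L + C = 321 - j53.8 Ω = 325.5∠-9.5° Ω.
Step 4 — Power factor: PF = cos(φ) = Re(Z)/|Z| = 321/325.5 = 0.9862.
Step 5 — Type: Im(Z) = -53.8 ⇒ leading (phase φ = -9.5°).

PF = 0.9862 (leading, φ = -9.5°)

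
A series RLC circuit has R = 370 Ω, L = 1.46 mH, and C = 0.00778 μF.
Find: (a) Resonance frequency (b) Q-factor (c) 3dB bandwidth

Step 1 — Resonance: ω₀ = 1/√(LC) = 1/√(0.00146·7.78e-09) = 2.967e+05 rad/s.
Step 2 — f₀ = ω₀/(2π) = 4.722e+04 Hz.
Step 3 — Series Q: Q = ω₀L/R = 2.967e+05·0.00146/370 = 1.171.
Step 4 — Bandwidth: Δω = ω₀/Q = 2.534e+05 rad/s; BW = Δω/(2π) = 4.033e+04 Hz.

(a) f₀ = 4.722e+04 Hz  (b) Q = 1.171  (c) BW = 4.033e+04 Hz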